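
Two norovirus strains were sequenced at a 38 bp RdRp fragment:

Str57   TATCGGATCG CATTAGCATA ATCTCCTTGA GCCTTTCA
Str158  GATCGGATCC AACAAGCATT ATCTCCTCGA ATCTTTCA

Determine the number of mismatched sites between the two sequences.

Mismatches occur at site 1 (T/G), site 10 (G/C), site 11 (C/A), site 13 (T/C), site 14 (T/A), site 20 (A/T), site 28 (T/C), site 31 (G/A), site 32 (C/T).
That gives 9 mismatches out of 38 aligned sites, so the Hamming distance is 9.

9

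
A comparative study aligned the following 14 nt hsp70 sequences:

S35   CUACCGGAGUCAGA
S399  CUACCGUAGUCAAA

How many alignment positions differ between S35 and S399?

Mismatches occur at site 7 (G↔U), site 13 (G↔A).
That gives 2 mismatches out of 14 aligned sites, so the Hamming distance is 2.

2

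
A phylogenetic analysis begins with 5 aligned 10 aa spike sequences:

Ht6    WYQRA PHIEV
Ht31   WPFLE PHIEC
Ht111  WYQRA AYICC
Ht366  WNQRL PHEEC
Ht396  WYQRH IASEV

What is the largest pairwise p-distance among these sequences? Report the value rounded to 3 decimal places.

0.800

Pairwise Hamming distances:
  Ht6 vs Ht31: 5
  Ht6 vs Ht111: 4
  Ht6 vs Ht366: 4
  Ht6 vs Ht396: 4
  Ht31 vs Ht111: 7
  Ht31 vs Ht366: 5
  Ht31 vs Ht396: 8
  Ht111 vs Ht366: 6
  Ht111 vs Ht396: 6
  Ht366 vs Ht396: 6
The largest is 8 mismatches, between Ht31 and Ht396; p = 8/10 = 0.800.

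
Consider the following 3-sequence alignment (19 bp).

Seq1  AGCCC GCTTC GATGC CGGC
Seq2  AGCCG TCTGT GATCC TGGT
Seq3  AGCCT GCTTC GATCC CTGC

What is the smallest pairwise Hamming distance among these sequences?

Pairwise Hamming distances:
  Seq1 vs Seq2: 7
  Seq1 vs Seq3: 3
  Seq2 vs Seq3: 7
The smallest is 3, between Seq1 and Seq3.

3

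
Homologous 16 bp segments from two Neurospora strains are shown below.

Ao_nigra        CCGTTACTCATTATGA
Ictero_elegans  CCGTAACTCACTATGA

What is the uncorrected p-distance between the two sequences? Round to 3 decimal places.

Differing sites — 5:T/A; 11:T/C.
There are 2 differences over 16 sites, so p = 2/16 = 0.125.

0.125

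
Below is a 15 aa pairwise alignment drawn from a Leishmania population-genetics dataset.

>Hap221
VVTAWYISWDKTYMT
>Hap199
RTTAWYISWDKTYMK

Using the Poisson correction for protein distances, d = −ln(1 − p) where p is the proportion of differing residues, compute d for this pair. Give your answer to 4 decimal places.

The sequences differ at positions 1 (V/R), 2 (V/T), 15 (T/K).
p = 3/15 = 0.200000.
d = −ln(1 − 0.200000) = −ln(0.800000) = 0.2231.

0.2231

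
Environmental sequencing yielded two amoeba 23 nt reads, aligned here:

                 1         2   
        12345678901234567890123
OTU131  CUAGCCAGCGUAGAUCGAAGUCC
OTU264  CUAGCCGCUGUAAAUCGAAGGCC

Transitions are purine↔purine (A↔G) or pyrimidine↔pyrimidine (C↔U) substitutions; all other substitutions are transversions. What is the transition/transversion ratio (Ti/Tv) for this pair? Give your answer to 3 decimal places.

1.500

Differing sites — 7:A/G (Ti); 8:G/C (Tv); 9:C/U (Ti); 13:G/A (Ti); 21:U/G (Tv).
Of the 5 differences, 3 transitions and 2 transversions, so Ti/Tv = 3/2 = 1.500.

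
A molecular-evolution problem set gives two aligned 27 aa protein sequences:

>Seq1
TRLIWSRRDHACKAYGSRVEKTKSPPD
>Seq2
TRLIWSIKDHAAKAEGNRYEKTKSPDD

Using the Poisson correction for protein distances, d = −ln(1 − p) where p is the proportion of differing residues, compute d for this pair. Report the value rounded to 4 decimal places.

Differing sites — 7:R/I; 8:R/K; 12:C/A; 15:Y/E; 17:S/N; 19:V/Y; 26:P/D.
p = 7/27 = 0.259259.
d = −ln(1 − 0.259259) = −ln(0.740741) = 0.3001.

0.3001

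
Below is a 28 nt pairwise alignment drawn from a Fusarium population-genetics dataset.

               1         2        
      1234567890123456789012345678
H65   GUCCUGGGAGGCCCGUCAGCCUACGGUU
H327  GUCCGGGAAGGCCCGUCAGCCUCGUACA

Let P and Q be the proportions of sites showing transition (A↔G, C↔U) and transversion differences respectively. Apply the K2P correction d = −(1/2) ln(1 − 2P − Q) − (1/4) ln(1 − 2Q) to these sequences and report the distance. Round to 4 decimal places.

0.3600

The sequences differ at positions 5 (U/G, transversion), 8 (G/A, transition), 23 (A/C, transversion), 24 (C/G, transversion), 25 (G/U, transversion), 26 (G/A, transition), 27 (U/C, transition), 28 (U/A, transversion).
Of the 8 differences, 3 transitions and 5 transversions over 28 sites: P = 3/28 = 0.107143, Q = 5/28 = 0.178571.
d = −0.5·ln(0.607143) − 0.25·ln(0.642858) = −0.5·(-0.498991) − 0.25·(-0.441831) = 0.3600.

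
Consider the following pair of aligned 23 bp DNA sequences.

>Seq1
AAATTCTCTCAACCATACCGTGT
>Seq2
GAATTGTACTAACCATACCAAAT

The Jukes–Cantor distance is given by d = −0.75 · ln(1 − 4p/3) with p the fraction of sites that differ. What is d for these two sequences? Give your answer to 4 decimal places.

0.4674

Mismatches occur at site 1 (A/G), site 6 (C/G), site 8 (C/A), site 9 (T/C), site 10 (C/T), site 20 (G/A), site 21 (T/A), site 22 (G/A).
p = 8/23 = 0.347826.
d = −0.75 · ln(1 − (4/3)·0.347826) = −0.75 · ln(0.536232) = −0.75 · (-0.623188) = 0.4674.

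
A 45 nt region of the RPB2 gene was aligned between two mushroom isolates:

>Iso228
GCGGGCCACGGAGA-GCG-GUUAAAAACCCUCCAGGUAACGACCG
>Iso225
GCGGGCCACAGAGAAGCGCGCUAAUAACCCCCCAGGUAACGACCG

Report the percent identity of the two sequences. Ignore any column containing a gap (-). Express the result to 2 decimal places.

Excluding the 2 gap columns leaves 43 comparable sites.
Differing sites — 10:G/A; 21:U/C; 25:A/U; 31:U/C.
39 of the 43 comparable sites match, so the percent identity is 39/43 × 100 = 90.70%.

90.70%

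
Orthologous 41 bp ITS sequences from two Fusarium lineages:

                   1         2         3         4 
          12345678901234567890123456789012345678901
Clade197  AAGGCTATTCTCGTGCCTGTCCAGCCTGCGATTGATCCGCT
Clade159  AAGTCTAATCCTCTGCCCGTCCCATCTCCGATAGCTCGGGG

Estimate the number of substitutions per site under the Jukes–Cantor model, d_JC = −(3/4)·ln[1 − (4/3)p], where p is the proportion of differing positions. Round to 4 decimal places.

0.5018

The sequences differ at positions 4 (G/T), 8 (T/A), 11 (T/C), 12 (C/T), 13 (G/C), 18 (T/C), 23 (A/C), 24 (G/A), 25 (C/T), 28 (G/C), 33 (T/A), 35 (A/C), 38 (C/G), 40 (C/G), 41 (T/G).
p = 15/41 = 0.365854.
d = −0.75 · ln(1 − (4/3)·0.365854) = −0.75 · ln(0.512195) = −0.75 · (-0.669050) = 0.5018.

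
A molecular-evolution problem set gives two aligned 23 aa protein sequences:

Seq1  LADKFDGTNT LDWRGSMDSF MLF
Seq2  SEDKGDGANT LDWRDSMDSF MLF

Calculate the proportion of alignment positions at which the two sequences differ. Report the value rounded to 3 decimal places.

Differing sites — 1:L/S; 2:A/E; 5:F/G; 8:T/A; 15:G/D.
There are 5 differences over 23 sites, so p = 5/23 = 0.217.

0.217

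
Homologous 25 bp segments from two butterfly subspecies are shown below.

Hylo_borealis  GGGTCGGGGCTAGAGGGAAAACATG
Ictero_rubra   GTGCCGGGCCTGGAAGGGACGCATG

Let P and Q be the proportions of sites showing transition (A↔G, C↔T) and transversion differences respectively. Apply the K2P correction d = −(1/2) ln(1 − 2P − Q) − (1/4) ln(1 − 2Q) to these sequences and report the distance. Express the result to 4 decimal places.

0.4356

Mismatches occur at site 2 (G→T, transversion), site 4 (T→C, transition), site 9 (G→C, transversion), site 12 (A→G, transition), site 15 (G→A, transition), site 18 (A→G, transition), site 20 (A→C, transversion), site 21 (A→G, transition).
Of the 8 differences, 5 transitions and 3 transversions over 25 sites: P = 5/25 = 0.200000, Q = 3/25 = 0.120000.
d = −0.5·ln(0.480000) − 0.25·ln(0.760000) = −0.5·(-0.733969) − 0.25·(-0.274437) = 0.4356.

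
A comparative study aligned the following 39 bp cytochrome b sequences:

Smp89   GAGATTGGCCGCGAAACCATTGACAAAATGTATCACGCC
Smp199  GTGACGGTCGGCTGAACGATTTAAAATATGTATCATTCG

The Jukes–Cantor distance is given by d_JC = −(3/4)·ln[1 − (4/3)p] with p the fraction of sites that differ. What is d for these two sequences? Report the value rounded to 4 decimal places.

Differing sites — 2:A/T; 5:T/C; 6:T/G; 8:G/T; 10:C/G; 13:G/T; 14:A/G; 18:C/G; 22:G/T; 24:C/A; 27:A/T; 36:C/T; 37:G/T; 39:C/G.
p = 14/39 = 0.358974.
d = −0.75 · ln(1 − (4/3)·0.358974) = −0.75 · ln(0.521368) = −0.75 · (-0.651299) = 0.4885.

0.4885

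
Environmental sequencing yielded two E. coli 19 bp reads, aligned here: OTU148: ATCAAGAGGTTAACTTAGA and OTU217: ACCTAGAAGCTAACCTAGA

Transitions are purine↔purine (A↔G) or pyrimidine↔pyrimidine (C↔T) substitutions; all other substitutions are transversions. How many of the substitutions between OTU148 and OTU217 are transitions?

The sequences differ at positions 2 (T/C, transition), 4 (A/T, transversion), 8 (G/A, transition), 10 (T/C, transition), 15 (T/C, transition).
Of the 5 differences, 4 transitions and 1 transversion, so the answer is 4.

4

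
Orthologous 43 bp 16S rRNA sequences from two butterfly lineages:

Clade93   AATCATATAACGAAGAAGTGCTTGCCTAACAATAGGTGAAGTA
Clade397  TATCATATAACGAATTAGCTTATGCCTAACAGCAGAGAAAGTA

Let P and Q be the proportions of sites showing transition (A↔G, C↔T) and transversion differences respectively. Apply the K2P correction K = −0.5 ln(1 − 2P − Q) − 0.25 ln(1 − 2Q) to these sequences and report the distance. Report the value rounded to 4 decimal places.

0.3530

Differing sites — 1:A/T (Tv); 15:G/T (Tv); 16:A/T (Tv); 19:T/C (Ti); 20:G/T (Tv); 21:C/T (Ti); 22:T/A (Tv); 32:A/G (Ti); 33:T/C (Ti); 36:G/A (Ti); 37:T/G (Tv); 38:G/A (Ti).
Of the 12 differences, 6 transitions and 6 transversions over 43 sites: P = 6/43 = 0.139535, Q = 6/43 = 0.139535.
d = −0.5·ln(0.581395) − 0.25·ln(0.720930) = −0.5·(-0.542325) − 0.25·(-0.327213) = 0.3530.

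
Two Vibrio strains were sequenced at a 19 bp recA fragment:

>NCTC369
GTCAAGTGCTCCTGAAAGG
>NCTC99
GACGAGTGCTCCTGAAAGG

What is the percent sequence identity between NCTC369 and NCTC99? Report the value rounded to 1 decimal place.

89.5%

Differing sites — 2:T/A; 4:A/G.
17 of the 19 sites match, so the percent identity is 17/19 × 100 = 89.5%.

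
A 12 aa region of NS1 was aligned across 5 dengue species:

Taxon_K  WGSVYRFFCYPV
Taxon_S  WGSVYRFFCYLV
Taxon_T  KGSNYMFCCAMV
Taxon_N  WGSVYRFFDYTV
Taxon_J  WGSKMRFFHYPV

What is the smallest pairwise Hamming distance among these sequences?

1

Pairwise Hamming distances:
  Taxon_K vs Taxon_S: 1
  Taxon_K vs Taxon_T: 6
  Taxon_K vs Taxon_N: 2
  Taxon_K vs Taxon_J: 3
  Taxon_S vs Taxon_T: 6
  Taxon_S vs Taxon_N: 2
  Taxon_S vs Taxon_J: 4
  Taxon_T vs Taxon_N: 7
  Taxon_T vs Taxon_J: 8
  Taxon_N vs Taxon_J: 4
The smallest is 1, between Taxon_K and Taxon_S.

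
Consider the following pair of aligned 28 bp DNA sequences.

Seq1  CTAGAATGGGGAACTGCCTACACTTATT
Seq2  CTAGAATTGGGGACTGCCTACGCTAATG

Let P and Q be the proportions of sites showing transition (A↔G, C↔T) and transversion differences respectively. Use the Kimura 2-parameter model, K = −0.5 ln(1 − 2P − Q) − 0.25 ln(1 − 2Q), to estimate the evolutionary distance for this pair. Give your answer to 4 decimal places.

0.2041

Differing sites — 8:G/T (Tv); 12:A/G (Ti); 22:A/G (Ti); 25:T/A (Tv); 28:T/G (Tv).
Of the 5 differences, 2 transitions and 3 transversions over 28 sites: P = 2/28 = 0.071429, Q = 3/28 = 0.107143.
d = −0.5·ln(0.749999) − 0.25·ln(0.785714) = −0.5·(-0.287683) − 0.25·(-0.241162) = 0.2041.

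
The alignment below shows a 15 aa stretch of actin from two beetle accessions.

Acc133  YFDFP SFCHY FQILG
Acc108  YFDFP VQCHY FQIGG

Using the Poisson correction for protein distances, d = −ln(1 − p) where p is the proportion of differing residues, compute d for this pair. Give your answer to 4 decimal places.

0.2231

Differing sites — 6:S/V; 7:F/Q; 14:L/G.
p = 3/15 = 0.200000.
d = −ln(1 − 0.200000) = −ln(0.800000) = 0.2231.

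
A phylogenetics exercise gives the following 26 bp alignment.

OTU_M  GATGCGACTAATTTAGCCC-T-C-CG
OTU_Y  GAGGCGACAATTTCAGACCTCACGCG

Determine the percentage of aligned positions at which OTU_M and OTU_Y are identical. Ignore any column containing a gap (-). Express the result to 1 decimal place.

73.9%

Excluding the 3 gap columns leaves 23 comparable sites.
The sequences differ at positions 3 (T/G), 9 (T/A), 11 (A/T), 14 (T/C), 17 (C/A), 21 (T/C).
17 of the 23 comparable sites match, so the percent identity is 17/23 × 100 = 73.9%.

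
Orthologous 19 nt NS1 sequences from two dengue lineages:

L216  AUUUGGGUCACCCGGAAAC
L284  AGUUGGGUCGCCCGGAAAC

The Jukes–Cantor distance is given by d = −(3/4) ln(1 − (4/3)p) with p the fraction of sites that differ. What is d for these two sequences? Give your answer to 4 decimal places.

0.1134

Mismatches occur at site 2 (U/G), site 10 (A/G).
p = 2/19 = 0.105263.
d = −0.75 · ln(1 − (4/3)·0.105263) = −0.75 · ln(0.859649) = −0.75 · (-0.151231) = 0.1134.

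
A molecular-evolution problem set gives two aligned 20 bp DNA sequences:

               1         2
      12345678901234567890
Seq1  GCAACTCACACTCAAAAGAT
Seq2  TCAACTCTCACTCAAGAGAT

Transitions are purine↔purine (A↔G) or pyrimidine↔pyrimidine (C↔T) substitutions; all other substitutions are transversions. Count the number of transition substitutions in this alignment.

1

The sequences differ at positions 1 (G/T, transversion), 8 (A/T, transversion), 16 (A/G, transition).
Of the 3 differences, 1 transition and 2 transversions, so the answer is 1.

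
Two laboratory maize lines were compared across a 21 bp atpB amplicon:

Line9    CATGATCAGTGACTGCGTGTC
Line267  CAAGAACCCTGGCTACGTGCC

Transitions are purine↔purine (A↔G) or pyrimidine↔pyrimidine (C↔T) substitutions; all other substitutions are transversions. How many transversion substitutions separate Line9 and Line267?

The sequences differ at positions 3 (T/A, transversion), 6 (T/A, transversion), 8 (A/C, transversion), 9 (G/C, transversion), 12 (A/G, transition), 15 (G/A, transition), 20 (T/C, transition).
Of the 7 differences, 3 transitions and 4 transversions, so the answer is 4.

4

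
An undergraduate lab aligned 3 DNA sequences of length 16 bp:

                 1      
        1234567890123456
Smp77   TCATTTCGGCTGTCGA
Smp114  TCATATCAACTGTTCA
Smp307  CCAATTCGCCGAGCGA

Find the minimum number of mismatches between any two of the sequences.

Pairwise Hamming distances:
  Smp77 vs Smp114: 5
  Smp77 vs Smp307: 6
  Smp114 vs Smp307: 10
The smallest is 5, between Smp77 and Smp114.

5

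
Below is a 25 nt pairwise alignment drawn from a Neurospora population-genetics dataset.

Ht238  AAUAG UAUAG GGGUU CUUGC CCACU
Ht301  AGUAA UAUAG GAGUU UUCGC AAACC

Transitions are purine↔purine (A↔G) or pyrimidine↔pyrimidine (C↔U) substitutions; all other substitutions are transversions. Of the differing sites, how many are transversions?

The sequences differ at positions 2 (A/G, transition), 5 (G/A, transition), 12 (G/A, transition), 16 (C/U, transition), 18 (U/C, transition), 21 (C/A, transversion), 22 (C/A, transversion), 25 (U/C, transition).
Of the 8 differences, 6 transitions and 2 transversions, so the answer is 2.

2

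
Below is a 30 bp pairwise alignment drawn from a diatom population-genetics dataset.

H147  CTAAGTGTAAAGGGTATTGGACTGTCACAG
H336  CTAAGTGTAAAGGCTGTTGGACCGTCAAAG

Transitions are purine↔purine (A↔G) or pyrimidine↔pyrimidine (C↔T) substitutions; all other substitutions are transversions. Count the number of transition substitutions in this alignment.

Differing sites — 14:G/C (Tv); 16:A/G (Ti); 23:T/C (Ti); 28:C/A (Tv).
Of the 4 differences, 2 transitions and 2 transversions, so the answer is 2.

2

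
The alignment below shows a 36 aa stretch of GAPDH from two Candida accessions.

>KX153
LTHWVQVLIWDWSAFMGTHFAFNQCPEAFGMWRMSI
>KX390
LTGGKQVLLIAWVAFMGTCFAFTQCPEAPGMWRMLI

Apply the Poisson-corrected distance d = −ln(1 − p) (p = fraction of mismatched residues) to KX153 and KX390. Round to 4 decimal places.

0.3646

Mismatches occur at site 3 (H→G), site 4 (W→G), site 5 (V→K), site 9 (I→L), site 10 (W→I), site 11 (D→A), site 13 (S→V), site 19 (H→C), site 23 (N→T), site 29 (F→P), site 35 (S→L).
p = 11/36 = 0.305556.
d = −ln(1 − 0.305556) = −ln(0.694444) = 0.3646.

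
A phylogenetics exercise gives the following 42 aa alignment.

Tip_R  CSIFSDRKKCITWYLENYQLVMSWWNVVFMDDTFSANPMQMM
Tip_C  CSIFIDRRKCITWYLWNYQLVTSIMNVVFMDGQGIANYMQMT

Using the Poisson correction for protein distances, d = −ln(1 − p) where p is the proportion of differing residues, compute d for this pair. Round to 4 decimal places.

The sequences differ at positions 5 (S/I), 8 (K/R), 16 (E/W), 22 (M/T), 24 (W/I), 25 (W/M), 32 (D/G), 33 (T/Q), 34 (F/G), 35 (S/I), 38 (P/Y), 42 (M/T).
p = 12/42 = 0.285714.
d = −ln(1 − 0.285714) = −ln(0.714286) = 0.3365.

0.3365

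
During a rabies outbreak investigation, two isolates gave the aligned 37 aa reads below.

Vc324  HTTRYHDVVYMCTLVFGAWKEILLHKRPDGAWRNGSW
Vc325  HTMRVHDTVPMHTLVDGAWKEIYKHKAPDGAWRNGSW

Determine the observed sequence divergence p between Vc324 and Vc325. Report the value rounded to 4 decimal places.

Mismatches occur at site 3 (T↔M), site 5 (Y↔V), site 8 (V↔T), site 10 (Y↔P), site 12 (C↔H), site 16 (F↔D), site 23 (L↔Y), site 24 (L↔K), site 27 (R↔A).
There are 9 differences over 37 sites, so p = 9/37 = 0.2432.

0.2432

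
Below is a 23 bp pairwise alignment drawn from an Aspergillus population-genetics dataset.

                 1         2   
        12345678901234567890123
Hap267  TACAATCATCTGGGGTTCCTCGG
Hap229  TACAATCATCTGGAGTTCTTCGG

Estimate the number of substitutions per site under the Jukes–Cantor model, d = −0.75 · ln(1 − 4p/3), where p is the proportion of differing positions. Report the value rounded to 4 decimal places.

0.0924

Differing sites — 14:G/A; 19:C/T.
p = 2/23 = 0.086957.
d = −0.75 · ln(1 − (4/3)·0.086957) = −0.75 · ln(0.884057) = −0.75 · (-0.123234) = 0.0924.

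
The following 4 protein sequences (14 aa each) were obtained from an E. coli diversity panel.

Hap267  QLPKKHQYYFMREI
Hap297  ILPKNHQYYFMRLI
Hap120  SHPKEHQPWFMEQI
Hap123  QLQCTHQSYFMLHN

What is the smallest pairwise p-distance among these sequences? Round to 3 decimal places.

0.214

Pairwise Hamming distances:
  Hap267 vs Hap297: 3
  Hap267 vs Hap120: 7
  Hap267 vs Hap123: 7
  Hap297 vs Hap120: 7
  Hap297 vs Hap123: 8
  Hap120 vs Hap123: 10
The smallest is 3 mismatches, between Hap267 and Hap297; p = 3/14 = 0.214.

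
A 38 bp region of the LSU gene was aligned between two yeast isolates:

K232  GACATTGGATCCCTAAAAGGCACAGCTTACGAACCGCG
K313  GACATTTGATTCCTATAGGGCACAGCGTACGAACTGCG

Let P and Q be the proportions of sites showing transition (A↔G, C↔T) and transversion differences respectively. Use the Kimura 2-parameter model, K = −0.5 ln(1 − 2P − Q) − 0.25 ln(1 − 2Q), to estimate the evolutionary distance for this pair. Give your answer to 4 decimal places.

Mismatches occur at site 7 (G↔T, transversion), site 11 (C↔T, transition), site 16 (A↔T, transversion), site 18 (A↔G, transition), site 27 (T↔G, transversion), site 35 (C↔T, transition).
Of the 6 differences, 3 transitions and 3 transversions over 38 sites: P = 3/38 = 0.078947, Q = 3/38 = 0.078947.
d = −0.5·ln(0.763159) − 0.25·ln(0.842106) = −0.5·(-0.270289) − 0.25·(-0.171849) = 0.1781.

0.1781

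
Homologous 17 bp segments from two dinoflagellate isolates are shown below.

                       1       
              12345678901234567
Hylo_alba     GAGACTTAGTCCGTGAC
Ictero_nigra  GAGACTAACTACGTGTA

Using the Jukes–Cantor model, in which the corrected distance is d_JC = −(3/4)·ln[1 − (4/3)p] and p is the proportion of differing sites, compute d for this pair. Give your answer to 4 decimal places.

The sequences differ at positions 7 (T/A), 9 (G/C), 11 (C/A), 16 (A/T), 17 (C/A).
p = 5/17 = 0.294118.
d = −0.75 · ln(1 − (4/3)·0.294118) = −0.75 · ln(0.607843) = −0.75 · (-0.497839) = 0.3734.

0.3734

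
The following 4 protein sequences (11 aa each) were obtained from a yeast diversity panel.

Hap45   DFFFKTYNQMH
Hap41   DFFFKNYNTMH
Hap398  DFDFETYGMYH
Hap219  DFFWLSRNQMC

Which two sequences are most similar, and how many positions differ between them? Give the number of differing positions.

Pairwise Hamming distances:
  Hap45 vs Hap41: 2
  Hap45 vs Hap398: 5
  Hap45 vs Hap219: 5
  Hap41 vs Hap398: 6
  Hap41 vs Hap219: 6
  Hap398 vs Hap219: 9
The smallest is 2, between Hap45 and Hap41.

2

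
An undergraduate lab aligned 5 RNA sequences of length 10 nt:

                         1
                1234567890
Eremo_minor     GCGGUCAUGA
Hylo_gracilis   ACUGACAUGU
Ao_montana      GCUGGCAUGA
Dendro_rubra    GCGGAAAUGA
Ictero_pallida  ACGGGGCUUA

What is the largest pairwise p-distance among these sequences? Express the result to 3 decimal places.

Pairwise Hamming distances:
  Eremo_minor vs Hylo_gracilis: 4
  Eremo_minor vs Ao_montana: 2
  Eremo_minor vs Dendro_rubra: 2
  Eremo_minor vs Ictero_pallida: 5
  Hylo_gracilis vs Ao_montana: 3
  Hylo_gracilis vs Dendro_rubra: 4
  Hylo_gracilis vs Ictero_pallida: 6
  Ao_montana vs Dendro_rubra: 3
  Ao_montana vs Ictero_pallida: 5
  Dendro_rubra vs Ictero_pallida: 5
The largest is 6 mismatches, between Hylo_gracilis and Ictero_pallida; p = 6/10 = 0.600.

0.600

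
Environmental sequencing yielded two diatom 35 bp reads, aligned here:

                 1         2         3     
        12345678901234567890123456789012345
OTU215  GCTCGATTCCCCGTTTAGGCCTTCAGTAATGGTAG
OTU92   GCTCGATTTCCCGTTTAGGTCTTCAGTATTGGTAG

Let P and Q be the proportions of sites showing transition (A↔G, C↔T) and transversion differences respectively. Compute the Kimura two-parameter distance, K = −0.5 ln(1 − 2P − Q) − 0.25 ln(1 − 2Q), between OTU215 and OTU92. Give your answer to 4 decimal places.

Mismatches occur at site 9 (C→T, transition), site 20 (C→T, transition), site 29 (A→T, transversion).
Of the 3 differences, 2 transitions and 1 transversion over 35 sites: P = 2/35 = 0.057143, Q = 1/35 = 0.028571.
d = −0.5·ln(0.857143) − 0.25·ln(0.942858) = −0.5·(-0.154151) − 0.25·(-0.058840) = 0.0918.

0.0918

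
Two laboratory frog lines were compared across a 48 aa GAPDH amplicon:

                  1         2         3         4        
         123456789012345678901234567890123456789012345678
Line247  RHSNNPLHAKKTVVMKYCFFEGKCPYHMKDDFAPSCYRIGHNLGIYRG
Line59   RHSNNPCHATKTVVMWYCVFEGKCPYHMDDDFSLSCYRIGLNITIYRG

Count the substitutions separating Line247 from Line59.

Mismatches occur at site 7 (L→C), site 10 (K→T), site 16 (K→W), site 19 (F→V), site 29 (K→D), site 33 (A→S), site 34 (P→L), site 41 (H→L), site 43 (L→I), site 44 (G→T).
That gives 10 mismatches out of 48 aligned sites, so the Hamming distance is 10.

10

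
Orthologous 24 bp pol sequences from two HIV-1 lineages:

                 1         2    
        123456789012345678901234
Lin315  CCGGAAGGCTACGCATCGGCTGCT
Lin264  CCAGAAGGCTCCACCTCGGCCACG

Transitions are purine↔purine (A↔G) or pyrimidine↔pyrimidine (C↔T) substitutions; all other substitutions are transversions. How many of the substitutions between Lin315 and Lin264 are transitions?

4

The sequences differ at positions 3 (G/A, transition), 11 (A/C, transversion), 13 (G/A, transition), 15 (A/C, transversion), 21 (T/C, transition), 22 (G/A, transition), 24 (T/G, transversion).
Of the 7 differences, 4 transitions and 3 transversions, so the answer is 4.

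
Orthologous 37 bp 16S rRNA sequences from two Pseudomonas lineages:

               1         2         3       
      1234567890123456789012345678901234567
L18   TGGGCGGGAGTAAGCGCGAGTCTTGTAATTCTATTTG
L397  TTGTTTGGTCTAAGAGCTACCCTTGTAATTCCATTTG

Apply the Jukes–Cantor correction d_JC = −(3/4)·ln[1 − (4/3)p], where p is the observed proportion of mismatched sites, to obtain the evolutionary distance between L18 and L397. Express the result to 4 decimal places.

Mismatches occur at site 2 (G↔T), site 4 (G↔T), site 5 (C↔T), site 6 (G↔T), site 9 (A↔T), site 10 (G↔C), site 15 (C↔A), site 18 (G↔T), site 20 (G↔C), site 21 (T↔C), site 32 (T↔C).
p = 11/37 = 0.297297.
d = −0.75 · ln(1 − (4/3)·0.297297) = −0.75 · ln(0.603604) = −0.75 · (-0.504837) = 0.3786.

0.3786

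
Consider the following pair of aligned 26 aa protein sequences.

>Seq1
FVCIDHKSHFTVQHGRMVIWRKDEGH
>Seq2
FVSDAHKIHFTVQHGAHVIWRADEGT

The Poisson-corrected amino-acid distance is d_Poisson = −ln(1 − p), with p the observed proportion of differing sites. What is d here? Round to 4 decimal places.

0.3677

Differing sites — 3:C/S; 4:I/D; 5:D/A; 8:S/I; 16:R/A; 17:M/H; 22:K/A; 26:H/T.
p = 8/26 = 0.307692.
d = −ln(1 − 0.307692) = −ln(0.692308) = 0.3677.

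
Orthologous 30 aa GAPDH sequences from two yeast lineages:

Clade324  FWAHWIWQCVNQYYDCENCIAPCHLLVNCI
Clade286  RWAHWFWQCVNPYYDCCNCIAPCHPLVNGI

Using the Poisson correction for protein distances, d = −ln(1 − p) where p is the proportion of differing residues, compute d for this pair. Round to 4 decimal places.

Differing sites — 1:F/R; 6:I/F; 12:Q/P; 17:E/C; 25:L/P; 29:C/G.
p = 6/30 = 0.200000.
d = −ln(1 − 0.200000) = −ln(0.800000) = 0.2231.

0.2231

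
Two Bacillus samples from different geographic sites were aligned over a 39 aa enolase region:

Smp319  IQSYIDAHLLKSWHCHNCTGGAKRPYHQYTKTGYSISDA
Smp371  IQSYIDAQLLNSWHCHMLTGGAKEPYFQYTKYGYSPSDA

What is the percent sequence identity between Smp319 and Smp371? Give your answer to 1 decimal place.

The sequences differ at positions 8 (H/Q), 11 (K/N), 17 (N/M), 18 (C/L), 24 (R/E), 27 (H/F), 32 (T/Y), 36 (I/P).
31 of the 39 sites match, so the percent identity is 31/39 × 100 = 79.5%.

79.5%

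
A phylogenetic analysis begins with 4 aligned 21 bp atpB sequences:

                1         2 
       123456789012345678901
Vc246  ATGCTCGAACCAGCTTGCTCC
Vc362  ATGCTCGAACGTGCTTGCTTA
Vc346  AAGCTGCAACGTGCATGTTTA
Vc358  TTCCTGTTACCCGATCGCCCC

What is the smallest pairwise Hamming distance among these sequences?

Pairwise Hamming distances:
  Vc246 vs Vc362: 4
  Vc246 vs Vc346: 9
  Vc246 vs Vc358: 9
  Vc362 vs Vc346: 5
  Vc362 vs Vc358: 12
  Vc346 vs Vc358: 14
The smallest is 4, between Vc246 and Vc362.

4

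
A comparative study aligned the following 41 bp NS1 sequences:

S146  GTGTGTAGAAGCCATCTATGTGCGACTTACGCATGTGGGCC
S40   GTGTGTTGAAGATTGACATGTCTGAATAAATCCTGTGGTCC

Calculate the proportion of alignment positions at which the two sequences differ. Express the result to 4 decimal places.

0.3659

Differing sites — 7:A/T; 12:C/A; 13:C/T; 14:A/T; 15:T/G; 16:C/A; 17:T/C; 22:G/C; 23:C/T; 26:C/A; 28:T/A; 30:C/A; 31:G/T; 33:A/C; 39:G/T.
There are 15 differences over 41 sites, so p = 15/41 = 0.3659.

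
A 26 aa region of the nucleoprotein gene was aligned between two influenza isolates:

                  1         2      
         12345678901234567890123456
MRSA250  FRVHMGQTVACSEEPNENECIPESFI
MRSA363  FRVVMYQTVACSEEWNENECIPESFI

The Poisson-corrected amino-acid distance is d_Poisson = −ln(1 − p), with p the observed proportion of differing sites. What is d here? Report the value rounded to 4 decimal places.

0.1226

The sequences differ at positions 4 (H/V), 6 (G/Y), 15 (P/W).
p = 3/26 = 0.115385.
d = −ln(1 − 0.115385) = −ln(0.884615) = 0.1226.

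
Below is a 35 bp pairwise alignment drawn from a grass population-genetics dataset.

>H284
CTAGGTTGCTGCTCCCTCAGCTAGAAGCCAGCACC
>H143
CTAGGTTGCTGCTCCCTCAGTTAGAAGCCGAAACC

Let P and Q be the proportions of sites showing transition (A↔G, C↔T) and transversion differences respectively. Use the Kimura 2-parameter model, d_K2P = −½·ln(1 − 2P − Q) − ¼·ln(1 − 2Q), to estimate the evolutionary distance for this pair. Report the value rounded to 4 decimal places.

The sequences differ at positions 21 (C/T, transition), 30 (A/G, transition), 31 (G/A, transition), 32 (C/A, transversion).
Of the 4 differences, 3 transitions and 1 transversion over 35 sites: P = 3/35 = 0.085714, Q = 1/35 = 0.028571.
d = −0.5·ln(0.800001) − 0.25·ln(0.942858) = −0.5·(-0.223142) − 0.25·(-0.058840) = 0.1263.

0.1263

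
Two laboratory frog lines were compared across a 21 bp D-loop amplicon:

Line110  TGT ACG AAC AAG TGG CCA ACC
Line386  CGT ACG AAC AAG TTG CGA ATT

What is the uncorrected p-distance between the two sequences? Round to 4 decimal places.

The sequences differ at positions 1 (T/C), 14 (G/T), 17 (C/G), 20 (C/T), 21 (C/T).
There are 5 differences over 21 sites, so p = 5/21 = 0.2381.

0.2381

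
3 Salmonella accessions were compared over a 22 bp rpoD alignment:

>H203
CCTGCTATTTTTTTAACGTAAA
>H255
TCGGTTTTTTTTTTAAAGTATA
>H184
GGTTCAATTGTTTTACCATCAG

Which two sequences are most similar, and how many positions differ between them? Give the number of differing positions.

6

Pairwise Hamming distances:
  H203 vs H255: 6
  H203 vs H184: 9
  H255 vs H184: 14
The smallest is 6, between H203 and H255.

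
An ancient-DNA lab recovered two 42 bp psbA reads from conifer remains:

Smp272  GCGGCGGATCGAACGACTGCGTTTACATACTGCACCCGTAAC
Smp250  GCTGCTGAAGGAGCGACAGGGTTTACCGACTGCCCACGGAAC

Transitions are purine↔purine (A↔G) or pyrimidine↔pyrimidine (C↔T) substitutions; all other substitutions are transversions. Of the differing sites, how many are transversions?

11

Mismatches occur at site 3 (G→T, transversion), site 6 (G→T, transversion), site 9 (T→A, transversion), site 10 (C→G, transversion), site 13 (A→G, transition), site 18 (T→A, transversion), site 20 (C→G, transversion), site 27 (A→C, transversion), site 28 (T→G, transversion), site 34 (A→C, transversion), site 36 (C→A, transversion), site 39 (T→G, transversion).
Of the 12 differences, 1 transition and 11 transversions, so the answer is 11.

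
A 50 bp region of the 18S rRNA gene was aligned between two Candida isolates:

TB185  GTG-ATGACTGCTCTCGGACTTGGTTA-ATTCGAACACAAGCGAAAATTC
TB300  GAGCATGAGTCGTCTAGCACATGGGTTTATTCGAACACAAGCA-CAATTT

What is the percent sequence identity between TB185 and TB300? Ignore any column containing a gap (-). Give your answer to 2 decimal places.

Excluding the 3 gap columns leaves 47 comparable sites.
Differing sites — 2:T/A; 9:C/G; 11:G/C; 12:C/G; 16:C/A; 18:G/C; 21:T/A; 25:T/G; 27:A/T; 43:G/A; 45:A/C; 50:C/T.
35 of the 47 comparable sites match, so the percent identity is 35/47 × 100 = 74.47%.

74.47%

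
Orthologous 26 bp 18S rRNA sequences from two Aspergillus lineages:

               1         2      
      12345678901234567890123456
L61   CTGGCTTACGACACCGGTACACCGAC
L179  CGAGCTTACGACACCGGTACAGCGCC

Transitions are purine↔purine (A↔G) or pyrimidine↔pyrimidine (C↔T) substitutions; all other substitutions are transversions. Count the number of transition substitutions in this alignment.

The sequences differ at positions 2 (T/G, transversion), 3 (G/A, transition), 22 (C/G, transversion), 25 (A/C, transversion).
Of the 4 differences, 1 transition and 3 transversions, so the answer is 1.

1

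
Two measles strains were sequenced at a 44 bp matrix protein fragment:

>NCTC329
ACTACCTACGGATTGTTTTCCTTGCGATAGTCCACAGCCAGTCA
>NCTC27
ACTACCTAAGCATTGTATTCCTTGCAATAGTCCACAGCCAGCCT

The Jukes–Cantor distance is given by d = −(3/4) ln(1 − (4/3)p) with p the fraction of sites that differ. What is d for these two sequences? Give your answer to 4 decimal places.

0.1505

Differing sites — 9:C/A; 11:G/C; 17:T/A; 26:G/A; 42:T/C; 44:A/T.
p = 6/44 = 0.136364.
d = −0.75 · ln(1 − (4/3)·0.136364) = −0.75 · ln(0.818181) = −0.75 · (-0.200672) = 0.1505.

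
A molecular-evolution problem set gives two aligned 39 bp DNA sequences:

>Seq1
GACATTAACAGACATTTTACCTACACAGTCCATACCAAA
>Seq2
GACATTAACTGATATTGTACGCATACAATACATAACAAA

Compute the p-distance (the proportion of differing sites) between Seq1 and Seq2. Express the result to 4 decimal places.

The sequences differ at positions 10 (A/T), 13 (C/T), 17 (T/G), 21 (C/G), 22 (T/C), 24 (C/T), 28 (G/A), 30 (C/A), 35 (C/A).
There are 9 differences over 39 sites, so p = 9/39 = 0.2308.

0.2308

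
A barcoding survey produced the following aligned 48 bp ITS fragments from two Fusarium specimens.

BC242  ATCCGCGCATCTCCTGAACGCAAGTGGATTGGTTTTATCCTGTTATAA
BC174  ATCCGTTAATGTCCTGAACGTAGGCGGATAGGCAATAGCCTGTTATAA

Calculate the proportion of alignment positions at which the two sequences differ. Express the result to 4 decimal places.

The sequences differ at positions 6 (C/T), 7 (G/T), 8 (C/A), 11 (C/G), 21 (C/T), 23 (A/G), 25 (T/C), 30 (T/A), 33 (T/C), 34 (T/A), 35 (T/A), 38 (T/G).
There are 12 differences over 48 sites, so p = 12/48 = 0.2500.

0.2500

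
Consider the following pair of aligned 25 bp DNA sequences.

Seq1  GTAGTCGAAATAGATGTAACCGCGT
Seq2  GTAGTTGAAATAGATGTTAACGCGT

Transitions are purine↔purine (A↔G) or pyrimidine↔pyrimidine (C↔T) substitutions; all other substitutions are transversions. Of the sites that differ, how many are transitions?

Mismatches occur at site 6 (C→T, transition), site 18 (A→T, transversion), site 20 (C→A, transversion).
Of the 3 differences, 1 transition and 2 transversions, so the answer is 1.

1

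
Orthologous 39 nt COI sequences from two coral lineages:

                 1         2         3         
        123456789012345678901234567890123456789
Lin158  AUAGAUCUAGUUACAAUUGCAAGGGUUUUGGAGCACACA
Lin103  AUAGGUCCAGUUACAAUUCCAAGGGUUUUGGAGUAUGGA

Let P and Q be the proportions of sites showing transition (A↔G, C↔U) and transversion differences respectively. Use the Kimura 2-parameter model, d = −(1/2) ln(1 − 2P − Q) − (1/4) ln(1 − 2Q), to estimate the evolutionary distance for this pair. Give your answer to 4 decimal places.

Differing sites — 5:A/G (Ti); 8:U/C (Ti); 19:G/C (Tv); 34:C/U (Ti); 36:C/U (Ti); 37:A/G (Ti); 38:C/G (Tv).
Of the 7 differences, 5 transitions and 2 transversions over 39 sites: P = 5/39 = 0.128205, Q = 2/39 = 0.051282.
d = −0.5·ln(0.692308) − 0.25·ln(0.897436) = −0.5·(-0.367724) − 0.25·(-0.108213) = 0.2109.

0.2109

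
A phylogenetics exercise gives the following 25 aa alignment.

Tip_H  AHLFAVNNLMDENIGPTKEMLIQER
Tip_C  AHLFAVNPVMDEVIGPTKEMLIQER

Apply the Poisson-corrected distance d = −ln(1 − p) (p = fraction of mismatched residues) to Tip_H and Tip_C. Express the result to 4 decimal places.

The sequences differ at positions 8 (N/P), 9 (L/V), 13 (N/V).
p = 3/25 = 0.120000.
d = −ln(1 − 0.120000) = −ln(0.880000) = 0.1278.

0.1278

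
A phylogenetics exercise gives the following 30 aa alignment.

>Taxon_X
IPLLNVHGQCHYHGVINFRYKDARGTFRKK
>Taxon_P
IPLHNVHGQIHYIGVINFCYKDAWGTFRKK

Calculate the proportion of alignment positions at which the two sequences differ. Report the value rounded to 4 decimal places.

0.1667

Differing sites — 4:L/H; 10:C/I; 13:H/I; 19:R/C; 24:R/W.
There are 5 differences over 30 sites, so p = 5/30 = 0.1667.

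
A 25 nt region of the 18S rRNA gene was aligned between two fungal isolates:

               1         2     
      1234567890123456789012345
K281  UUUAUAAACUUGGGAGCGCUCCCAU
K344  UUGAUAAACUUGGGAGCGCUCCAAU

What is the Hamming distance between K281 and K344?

Mismatches occur at site 3 (U↔G), site 23 (C↔A).
That gives 2 mismatches out of 25 aligned sites, so the Hamming distance is 2.

2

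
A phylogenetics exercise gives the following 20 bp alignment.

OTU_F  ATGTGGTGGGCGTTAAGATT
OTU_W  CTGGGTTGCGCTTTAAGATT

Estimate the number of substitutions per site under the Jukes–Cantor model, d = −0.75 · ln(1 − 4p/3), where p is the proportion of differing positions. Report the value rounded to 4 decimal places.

Mismatches occur at site 1 (A/C), site 4 (T/G), site 6 (G/T), site 9 (G/C), site 12 (G/T).
p = 5/20 = 0.250000.
d = −0.75 · ln(1 − (4/3)·0.250000) = −0.75 · ln(0.666667) = −0.75 · (-0.405465) = 0.3041.

0.3041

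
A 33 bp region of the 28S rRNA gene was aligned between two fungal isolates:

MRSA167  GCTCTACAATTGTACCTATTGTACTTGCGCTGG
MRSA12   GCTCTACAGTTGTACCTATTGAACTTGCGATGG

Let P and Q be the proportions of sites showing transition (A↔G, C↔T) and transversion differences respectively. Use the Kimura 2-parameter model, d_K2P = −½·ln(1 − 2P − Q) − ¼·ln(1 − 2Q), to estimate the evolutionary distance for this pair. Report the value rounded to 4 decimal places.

Differing sites — 9:A/G (Ti); 22:T/A (Tv); 30:C/A (Tv).
Of the 3 differences, 1 transition and 2 transversions over 33 sites: P = 1/33 = 0.030303, Q = 2/33 = 0.060606.
d = −0.5·ln(0.878788) − 0.25·ln(0.878788) = −0.5·(-0.129212) − 0.25·(-0.129212) = 0.0969.

0.0969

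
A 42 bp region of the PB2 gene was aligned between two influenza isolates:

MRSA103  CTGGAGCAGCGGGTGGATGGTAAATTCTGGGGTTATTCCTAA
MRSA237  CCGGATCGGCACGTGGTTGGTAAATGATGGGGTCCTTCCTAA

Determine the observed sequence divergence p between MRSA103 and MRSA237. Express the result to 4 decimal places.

0.2381

Mismatches occur at site 2 (T/C), site 6 (G/T), site 8 (A/G), site 11 (G/A), site 12 (G/C), site 17 (A/T), site 26 (T/G), site 27 (C/A), site 34 (T/C), site 35 (A/C).
There are 10 differences over 42 sites, so p = 10/42 = 0.2381.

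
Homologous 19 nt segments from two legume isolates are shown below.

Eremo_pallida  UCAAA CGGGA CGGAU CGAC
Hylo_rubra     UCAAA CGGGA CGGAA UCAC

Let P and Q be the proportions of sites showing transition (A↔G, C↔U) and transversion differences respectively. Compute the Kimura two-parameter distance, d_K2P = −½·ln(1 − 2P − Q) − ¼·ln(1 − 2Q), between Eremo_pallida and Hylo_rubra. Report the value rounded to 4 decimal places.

0.1773

Differing sites — 15:U/A (Tv); 16:C/U (Ti); 17:G/C (Tv).
Of the 3 differences, 1 transition and 2 transversions over 19 sites: P = 1/19 = 0.052632, Q = 2/19 = 0.105263.
d = −0.5·ln(0.789473) − 0.25·ln(0.789474) = −0.5·(-0.236390) − 0.25·(-0.236388) = 0.1773.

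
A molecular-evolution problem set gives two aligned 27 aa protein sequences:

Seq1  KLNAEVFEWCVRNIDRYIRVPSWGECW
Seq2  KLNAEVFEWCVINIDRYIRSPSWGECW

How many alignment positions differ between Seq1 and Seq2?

Differing sites — 12:R/I; 20:V/S.
That gives 2 mismatches out of 27 aligned sites, so the Hamming distance is 2.

2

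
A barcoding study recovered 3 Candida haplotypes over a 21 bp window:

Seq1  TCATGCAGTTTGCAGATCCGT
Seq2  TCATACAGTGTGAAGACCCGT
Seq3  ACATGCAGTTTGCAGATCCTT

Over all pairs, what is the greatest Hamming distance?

6

Pairwise Hamming distances:
  Seq1 vs Seq2: 4
  Seq1 vs Seq3: 2
  Seq2 vs Seq3: 6
The largest is 6, between Seq2 and Seq3.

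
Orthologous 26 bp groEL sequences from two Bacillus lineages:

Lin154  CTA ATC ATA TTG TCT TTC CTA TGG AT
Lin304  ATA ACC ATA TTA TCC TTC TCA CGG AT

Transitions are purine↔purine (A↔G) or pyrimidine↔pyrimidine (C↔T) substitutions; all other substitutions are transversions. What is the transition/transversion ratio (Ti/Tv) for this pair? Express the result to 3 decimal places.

6.000

The sequences differ at positions 1 (C/A, transversion), 5 (T/C, transition), 12 (G/A, transition), 15 (T/C, transition), 19 (C/T, transition), 20 (T/C, transition), 22 (T/C, transition).
Of the 7 differences, 6 transitions and 1 transversion, so Ti/Tv = 6/1 = 6.000.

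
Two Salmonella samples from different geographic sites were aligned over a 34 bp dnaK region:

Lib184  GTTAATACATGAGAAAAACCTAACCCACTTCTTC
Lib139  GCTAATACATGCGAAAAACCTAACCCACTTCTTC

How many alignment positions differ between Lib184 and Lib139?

2

The sequences differ at positions 2 (T/C), 12 (A/C).
That gives 2 mismatches out of 34 aligned sites, so the Hamming distance is 2.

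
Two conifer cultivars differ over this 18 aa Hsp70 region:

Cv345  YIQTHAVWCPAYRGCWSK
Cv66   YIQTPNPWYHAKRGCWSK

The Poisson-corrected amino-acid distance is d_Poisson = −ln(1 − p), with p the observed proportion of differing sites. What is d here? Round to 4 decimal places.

0.4055

Differing sites — 5:H/P; 6:A/N; 7:V/P; 9:C/Y; 10:P/H; 12:Y/K.
p = 6/18 = 0.333333.
d = −ln(1 − 0.333333) = −ln(0.666667) = 0.4055.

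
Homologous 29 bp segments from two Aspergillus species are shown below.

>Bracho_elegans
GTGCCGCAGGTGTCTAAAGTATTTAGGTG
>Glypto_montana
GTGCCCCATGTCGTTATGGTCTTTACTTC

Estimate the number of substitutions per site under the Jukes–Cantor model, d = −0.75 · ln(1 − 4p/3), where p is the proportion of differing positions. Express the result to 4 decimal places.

0.5285

Mismatches occur at site 6 (G/C), site 9 (G/T), site 12 (G/C), site 13 (T/G), site 14 (C/T), site 17 (A/T), site 18 (A/G), site 21 (A/C), site 26 (G/C), site 27 (G/T), site 29 (G/C).
p = 11/29 = 0.379310.
d = −0.75 · ln(1 − (4/3)·0.379310) = −0.75 · ln(0.494253) = −0.75 · (-0.704708) = 0.5285.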